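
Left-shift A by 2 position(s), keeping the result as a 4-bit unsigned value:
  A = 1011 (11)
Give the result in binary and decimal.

Shift left by 2: drop the top 2 bit(s), append 2 zero(s) on the right.
  1011  ->  discard [10], keep [11], append 00
= 1100

Answer: 1100 (12)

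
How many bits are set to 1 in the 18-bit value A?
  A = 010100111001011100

010100111001011100
1-bits at positions (from bit 0 = LSB): 2, 3, 4, 6, 9, 10, 11, 14, 16
Count = 9

Answer: 9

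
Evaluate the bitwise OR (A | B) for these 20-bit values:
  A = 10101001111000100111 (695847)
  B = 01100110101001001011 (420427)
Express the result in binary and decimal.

Apply | to each column (1 where either bit is 1):
  10101001111000100111
| 01100110101001001011
----------------------
  11101111111001101111

Answer: 11101111111001101111 (982639)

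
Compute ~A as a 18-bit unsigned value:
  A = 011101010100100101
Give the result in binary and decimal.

Flip each bit (0->1, 1->0):
  011101010100100101
  100010101011011010

Answer: 100010101011011010 (142042)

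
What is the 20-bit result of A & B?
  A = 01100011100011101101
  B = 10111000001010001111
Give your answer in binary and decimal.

Apply & to each column (1 only where both bits are 1):
  01100011100011101101
& 10111000001010001111
----------------------
  00100000000010001101

Answer: 00100000000010001101 (131213)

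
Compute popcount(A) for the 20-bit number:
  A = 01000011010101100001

01000011010101100001
1-bits at positions (from bit 0 = LSB): 0, 5, 6, 8, 10, 12, 13, 18
Count = 8

Answer: 8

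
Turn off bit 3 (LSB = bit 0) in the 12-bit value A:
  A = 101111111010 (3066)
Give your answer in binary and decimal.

Mask = ~(1 << 3) = 111111110111
Bit 3 of A is 1, so AND-ing with the mask clears it to 0.
  101111111010
& 111111110111
--------------
  101111110010

Answer: 101111110010 (3058)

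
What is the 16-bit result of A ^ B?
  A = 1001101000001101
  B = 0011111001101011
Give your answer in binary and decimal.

Apply ^ to each column (1 where bits differ):
  1001101000001101
^ 0011111001101011
------------------
  1010010001100110

Answer: 1010010001100110 (42086)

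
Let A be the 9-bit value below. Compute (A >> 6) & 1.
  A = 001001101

Bit 6 is the 7th from the right.
  001001101
    ^
That bit is 1.

Answer: 1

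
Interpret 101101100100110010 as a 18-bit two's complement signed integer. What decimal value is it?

MSB is 1, so the value is negative. Find the magnitude:
1. Invert bits:  010010011011001101
2. Add 1:        010010011011001110  = 75470
3. Apply sign:   -75470

Answer: -75470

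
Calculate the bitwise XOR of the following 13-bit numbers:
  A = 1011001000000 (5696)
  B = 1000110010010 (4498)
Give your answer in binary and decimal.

Apply ^ to each column (1 where bits differ):
  1011001000000
^ 1000110010010
---------------
  0011111010010

Answer: 0011111010010 (2002)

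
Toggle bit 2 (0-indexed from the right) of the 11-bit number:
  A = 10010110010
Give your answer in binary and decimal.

Mask = 1 << 2 = 00000000100
Bit 2 of A is 0; XOR with the mask flips it to 1.
  10010110010
^ 00000000100
-------------
  10010110110

Answer: 10010110110 (1206)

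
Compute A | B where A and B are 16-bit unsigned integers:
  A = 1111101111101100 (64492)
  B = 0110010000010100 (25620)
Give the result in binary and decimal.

Apply | to each column (1 where either bit is 1):
  1111101111101100
| 0110010000010100
------------------
  1111111111111100

Answer: 1111111111111100 (65532)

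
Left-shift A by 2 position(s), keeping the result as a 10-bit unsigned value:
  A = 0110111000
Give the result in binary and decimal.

Shift left by 2: drop the top 2 bit(s), append 2 zero(s) on the right.
  0110111000  ->  discard [01], keep [10111000], append 00
= 1011100000

Answer: 1011100000 (736)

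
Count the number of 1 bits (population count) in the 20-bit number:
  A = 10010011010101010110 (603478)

10010011010101010110
1-bits at positions (from bit 0 = LSB): 1, 2, 4, 6, 8, 10, 12, 13, 16, 19
Count = 10

Answer: 10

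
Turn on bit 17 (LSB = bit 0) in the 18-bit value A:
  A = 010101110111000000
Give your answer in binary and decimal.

Mask = 1 << 17 = 100000000000000000
Bit 17 of A is 0, so OR-ing with the mask flips it to 1.
  010101110111000000
| 100000000000000000
--------------------
  110101110111000000

Answer: 110101110111000000 (220608)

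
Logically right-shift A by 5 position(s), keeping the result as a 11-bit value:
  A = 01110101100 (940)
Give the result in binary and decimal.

Logical shift right by 5: drop the bottom 5 bit(s), prepend 5 zero(s) on the left.
  01110101100  ->  keep [011101], discard [01100], prepend 00000
= 00000011101

Answer: 00000011101 (29)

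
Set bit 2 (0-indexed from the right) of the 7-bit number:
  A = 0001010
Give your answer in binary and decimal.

Mask = 1 << 2 = 0000100
Bit 2 of A is 0, so OR-ing with the mask flips it to 1.
  0001010
| 0000100
---------
  0001110

Answer: 0001110 (14)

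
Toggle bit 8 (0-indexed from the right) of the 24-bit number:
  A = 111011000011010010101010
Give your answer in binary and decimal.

Mask = 1 << 8 = 000000000000000100000000
Bit 8 of A is 0; XOR with the mask flips it to 1.
  111011000011010010101010
^ 000000000000000100000000
--------------------------
  111011000011010110101010

Answer: 111011000011010110101010 (15480234)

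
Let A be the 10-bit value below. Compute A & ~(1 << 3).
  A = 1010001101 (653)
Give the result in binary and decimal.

Mask = ~(1 << 3) = 1111110111
Bit 3 of A is 1, so AND-ing with the mask clears it to 0.
  1010001101
& 1111110111
------------
  1010000101

Answer: 1010000101 (645)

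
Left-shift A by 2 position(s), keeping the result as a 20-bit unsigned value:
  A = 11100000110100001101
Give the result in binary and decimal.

Shift left by 2: drop the top 2 bit(s), append 2 zero(s) on the right.
  11100000110100001101  ->  discard [11], keep [100000110100001101], append 00
= 10000011010000110100

Answer: 10000011010000110100 (537652)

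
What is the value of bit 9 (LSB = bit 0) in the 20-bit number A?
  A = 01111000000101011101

Bit 9 is the 10th from the right.
  01111000000101011101
            ^
That bit is 0.

Answer: 0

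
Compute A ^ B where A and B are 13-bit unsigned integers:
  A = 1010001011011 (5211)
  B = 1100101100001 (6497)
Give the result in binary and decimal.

Apply ^ to each column (1 where bits differ):
  1010001011011
^ 1100101100001
---------------
  0110100111010

Answer: 0110100111010 (3386)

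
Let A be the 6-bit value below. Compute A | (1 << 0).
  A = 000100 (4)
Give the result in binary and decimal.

Mask = 1 << 0 = 000001
Bit 0 of A is 0, so OR-ing with the mask flips it to 1.
  000100
| 000001
--------
  000101

Answer: 000101 (5)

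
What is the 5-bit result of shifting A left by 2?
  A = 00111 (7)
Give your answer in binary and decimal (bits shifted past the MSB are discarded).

Shift left by 2: drop the top 2 bit(s), append 2 zero(s) on the right.
  00111  ->  discard [00], keep [111], append 00
= 11100

Answer: 11100 (28)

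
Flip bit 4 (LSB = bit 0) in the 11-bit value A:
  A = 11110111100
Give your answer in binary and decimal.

Mask = 1 << 4 = 00000010000
Bit 4 of A is 1; XOR with the mask flips it to 0.
  11110111100
^ 00000010000
-------------
  11110101100

Answer: 11110101100 (1964)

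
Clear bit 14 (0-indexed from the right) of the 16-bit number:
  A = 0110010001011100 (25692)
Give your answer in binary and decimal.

Mask = ~(1 << 14) = 1011111111111111
Bit 14 of A is 1, so AND-ing with the mask clears it to 0.
  0110010001011100
& 1011111111111111
------------------
  0010010001011100

Answer: 0010010001011100 (9308)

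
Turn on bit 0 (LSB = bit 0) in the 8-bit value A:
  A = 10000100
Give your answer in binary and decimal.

Mask = 1 << 0 = 00000001
Bit 0 of A is 0, so OR-ing with the mask flips it to 1.
  10000100
| 00000001
----------
  10000101

Answer: 10000101 (133)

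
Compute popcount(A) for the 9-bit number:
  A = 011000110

011000110
1-bits at positions (from bit 0 = LSB): 1, 2, 6, 7
Count = 4

Answer: 4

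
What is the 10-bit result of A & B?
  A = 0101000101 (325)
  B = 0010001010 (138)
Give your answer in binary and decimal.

Apply & to each column (1 only where both bits are 1):
  0101000101
& 0010001010
------------
  0000000000

Answer: 0000000000 (0)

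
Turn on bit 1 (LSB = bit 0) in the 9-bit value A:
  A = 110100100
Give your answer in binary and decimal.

Mask = 1 << 1 = 000000010
Bit 1 of A is 0, so OR-ing with the mask flips it to 1.
  110100100
| 000000010
-----------
  110100110

Answer: 110100110 (422)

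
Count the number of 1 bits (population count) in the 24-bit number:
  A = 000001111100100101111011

000001111100100101111011
1-bits at positions (from bit 0 = LSB): 0, 1, 3, 4, 5, 6, 8, 11, 14, 15, 16, 17, 18
Count = 13

Answer: 13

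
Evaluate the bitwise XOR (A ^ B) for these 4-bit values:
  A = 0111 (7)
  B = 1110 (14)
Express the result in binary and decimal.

Apply ^ to each column (1 where bits differ):
  0111
^ 1110
------
  1001

Answer: 1001 (9)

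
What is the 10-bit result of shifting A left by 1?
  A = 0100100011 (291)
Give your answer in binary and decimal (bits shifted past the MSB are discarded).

Shift left by 1: drop the top 1 bit(s), append 1 zero(s) on the right.
  0100100011  ->  discard [0], keep [100100011], append 0
= 1001000110

Answer: 1001000110 (582)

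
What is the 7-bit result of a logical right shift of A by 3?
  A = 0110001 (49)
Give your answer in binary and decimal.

Logical shift right by 3: drop the bottom 3 bit(s), prepend 3 zero(s) on the left.
  0110001  ->  keep [0110], discard [001], prepend 000
= 0000110

Answer: 0000110 (6)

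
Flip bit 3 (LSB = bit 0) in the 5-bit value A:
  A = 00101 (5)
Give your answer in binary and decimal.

Mask = 1 << 3 = 01000
Bit 3 of A is 0; XOR with the mask flips it to 1.
  00101
^ 01000
-------
  01101

Answer: 01101 (13)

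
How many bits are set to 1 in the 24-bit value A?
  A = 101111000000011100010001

101111000000011100010001
1-bits at positions (from bit 0 = LSB): 0, 4, 8, 9, 10, 18, 19, 20, 21, 23
Count = 10

Answer: 10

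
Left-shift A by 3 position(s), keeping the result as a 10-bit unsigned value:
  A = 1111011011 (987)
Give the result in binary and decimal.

Shift left by 3: drop the top 3 bit(s), append 3 zero(s) on the right.
  1111011011  ->  discard [111], keep [1011011], append 000
= 1011011000

Answer: 1011011000 (728)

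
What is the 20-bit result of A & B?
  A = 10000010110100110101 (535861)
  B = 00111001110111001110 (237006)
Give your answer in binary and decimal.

Apply & to each column (1 only where both bits are 1):
  10000010110100110101
& 00111001110111001110
----------------------
  00000000110100000100

Answer: 00000000110100000100 (3332)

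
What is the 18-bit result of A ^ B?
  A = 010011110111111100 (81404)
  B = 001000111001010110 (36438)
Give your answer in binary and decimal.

Apply ^ to each column (1 where bits differ):
  010011110111111100
^ 001000111001010110
--------------------
  011011001110101010

Answer: 011011001110101010 (111530)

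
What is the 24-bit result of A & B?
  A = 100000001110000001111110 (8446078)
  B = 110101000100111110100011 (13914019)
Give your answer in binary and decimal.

Apply & to each column (1 only where both bits are 1):
  100000001110000001111110
& 110101000100111110100011
--------------------------
  100000000100000000100010

Answer: 100000000100000000100010 (8405026)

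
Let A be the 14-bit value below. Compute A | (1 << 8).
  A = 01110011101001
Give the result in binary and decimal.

Mask = 1 << 8 = 00000100000000
Bit 8 of A is 0, so OR-ing with the mask flips it to 1.
  01110011101001
| 00000100000000
----------------
  01110111101001

Answer: 01110111101001 (7657)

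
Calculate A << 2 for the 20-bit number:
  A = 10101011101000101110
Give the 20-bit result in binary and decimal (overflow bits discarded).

Shift left by 2: drop the top 2 bit(s), append 2 zero(s) on the right.
  10101011101000101110  ->  discard [10], keep [101011101000101110], append 00
= 10101110100010111000

Answer: 10101110100010111000 (714936)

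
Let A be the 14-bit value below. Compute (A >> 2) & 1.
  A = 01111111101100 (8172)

Bit 2 is the 3rd from the right.
  01111111101100
             ^
That bit is 1.

Answer: 1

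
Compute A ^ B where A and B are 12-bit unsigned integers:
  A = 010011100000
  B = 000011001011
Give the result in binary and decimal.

Apply ^ to each column (1 where bits differ):
  010011100000
^ 000011001011
--------------
  010000101011

Answer: 010000101011 (1067)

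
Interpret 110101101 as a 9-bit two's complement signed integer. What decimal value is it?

MSB is 1, so the value is negative. Find the magnitude:
1. Invert bits:  001010010
2. Add 1:        001010011  = 83
3. Apply sign:   -83

Answer: -83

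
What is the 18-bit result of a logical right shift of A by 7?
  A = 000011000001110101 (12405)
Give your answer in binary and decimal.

Logical shift right by 7: drop the bottom 7 bit(s), prepend 7 zero(s) on the left.
  000011000001110101  ->  keep [00001100000], discard [1110101], prepend 0000000
= 000000000001100000

Answer: 000000000001100000 (96)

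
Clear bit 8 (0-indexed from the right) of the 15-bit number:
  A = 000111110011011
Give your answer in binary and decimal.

Mask = ~(1 << 8) = 111111011111111
Bit 8 of A is 1, so AND-ing with the mask clears it to 0.
  000111110011011
& 111111011111111
-----------------
  000111010011011

Answer: 000111010011011 (3739)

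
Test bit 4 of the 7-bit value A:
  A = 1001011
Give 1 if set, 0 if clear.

Bit 4 is the 5th from the right.
  1001011
    ^
That bit is 0.

Answer: 0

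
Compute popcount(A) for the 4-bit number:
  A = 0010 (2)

0010
1-bits at positions (from bit 0 = LSB): 1
Count = 1

Answer: 1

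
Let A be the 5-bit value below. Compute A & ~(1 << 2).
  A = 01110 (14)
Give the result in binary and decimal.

Mask = ~(1 << 2) = 11011
Bit 2 of A is 1, so AND-ing with the mask clears it to 0.
  01110
& 11011
-------
  01010

Answer: 01010 (10)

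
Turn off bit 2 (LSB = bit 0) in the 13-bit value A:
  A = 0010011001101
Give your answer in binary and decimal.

Mask = ~(1 << 2) = 1111111111011
Bit 2 of A is 1, so AND-ing with the mask clears it to 0.
  0010011001101
& 1111111111011
---------------
  0010011001001

Answer: 0010011001001 (1225)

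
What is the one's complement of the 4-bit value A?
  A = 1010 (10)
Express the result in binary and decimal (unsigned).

Flip each bit (0->1, 1->0):
  1010
  0101

Answer: 0101 (5)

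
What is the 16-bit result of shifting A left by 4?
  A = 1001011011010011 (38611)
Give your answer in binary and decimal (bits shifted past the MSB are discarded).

Shift left by 4: drop the top 4 bit(s), append 4 zero(s) on the right.
  1001011011010011  ->  discard [1001], keep [011011010011], append 0000
= 0110110100110000

Answer: 0110110100110000 (27952)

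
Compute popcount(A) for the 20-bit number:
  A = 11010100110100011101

11010100110100011101
1-bits at positions (from bit 0 = LSB): 0, 2, 3, 4, 8, 10, 11, 14, 16, 18, 19
Count = 11

Answer: 11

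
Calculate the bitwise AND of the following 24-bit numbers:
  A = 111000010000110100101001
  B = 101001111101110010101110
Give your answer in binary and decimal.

Apply & to each column (1 only where both bits are 1):
  111000010000110100101001
& 101001111101110010101110
--------------------------
  101000010000110000101000

Answer: 101000010000110000101000 (10554408)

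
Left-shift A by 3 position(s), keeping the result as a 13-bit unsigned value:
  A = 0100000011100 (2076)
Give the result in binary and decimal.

Shift left by 3: drop the top 3 bit(s), append 3 zero(s) on the right.
  0100000011100  ->  discard [010], keep [0000011100], append 000
= 0000011100000

Answer: 0000011100000 (224)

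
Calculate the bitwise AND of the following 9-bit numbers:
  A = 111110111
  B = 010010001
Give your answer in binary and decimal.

Apply & to each column (1 only where both bits are 1):
  111110111
& 010010001
-----------
  010010001

Answer: 010010001 (145)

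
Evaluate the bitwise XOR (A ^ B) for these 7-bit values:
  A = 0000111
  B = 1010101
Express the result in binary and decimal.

Apply ^ to each column (1 where bits differ):
  0000111
^ 1010101
---------
  1010010

Answer: 1010010 (82)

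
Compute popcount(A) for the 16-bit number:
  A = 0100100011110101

0100100011110101
1-bits at positions (from bit 0 = LSB): 0, 2, 4, 5, 6, 7, 11, 14
Count = 8

Answer: 8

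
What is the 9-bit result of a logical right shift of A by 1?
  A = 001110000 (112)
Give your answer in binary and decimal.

Logical shift right by 1: drop the bottom 1 bit(s), prepend 1 zero(s) on the left.
  001110000  ->  keep [00111000], discard [0], prepend 0
= 000111000

Answer: 000111000 (56)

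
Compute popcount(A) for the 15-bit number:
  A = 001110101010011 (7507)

001110101010011
1-bits at positions (from bit 0 = LSB): 0, 1, 4, 6, 8, 10, 11, 12
Count = 8

Answer: 8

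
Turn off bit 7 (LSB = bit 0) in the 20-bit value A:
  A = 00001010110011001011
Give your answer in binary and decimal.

Mask = ~(1 << 7) = 11111111111101111111
Bit 7 of A is 1, so AND-ing with the mask clears it to 0.
  00001010110011001011
& 11111111111101111111
----------------------
  00001010110001001011

Answer: 00001010110001001011 (44107)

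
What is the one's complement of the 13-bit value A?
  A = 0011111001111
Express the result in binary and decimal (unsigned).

Flip each bit (0->1, 1->0):
  0011111001111
  1100000110000

Answer: 1100000110000 (6192)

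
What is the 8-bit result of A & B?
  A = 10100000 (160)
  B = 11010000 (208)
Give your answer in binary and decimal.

Apply & to each column (1 only where both bits are 1):
  10100000
& 11010000
----------
  10000000

Answer: 10000000 (128)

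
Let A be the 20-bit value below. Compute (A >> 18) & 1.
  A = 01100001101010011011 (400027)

Bit 18 is the 19th from the right.
  01100001101010011011
   ^
That bit is 1.

Answer: 1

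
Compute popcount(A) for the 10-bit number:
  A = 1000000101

1000000101
1-bits at positions (from bit 0 = LSB): 0, 2, 9
Count = 3

Answer: 3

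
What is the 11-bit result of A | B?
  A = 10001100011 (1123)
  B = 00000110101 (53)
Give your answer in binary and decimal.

Apply | to each column (1 where either bit is 1):
  10001100011
| 00000110101
-------------
  10001110111

Answer: 10001110111 (1143)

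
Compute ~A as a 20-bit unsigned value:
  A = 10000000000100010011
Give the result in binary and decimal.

Flip each bit (0->1, 1->0):
  10000000000100010011
  01111111111011101100

Answer: 01111111111011101100 (524012)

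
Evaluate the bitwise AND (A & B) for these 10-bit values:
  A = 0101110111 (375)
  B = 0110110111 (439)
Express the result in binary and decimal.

Apply & to each column (1 only where both bits are 1):
  0101110111
& 0110110111
------------
  0100110111

Answer: 0100110111 (311)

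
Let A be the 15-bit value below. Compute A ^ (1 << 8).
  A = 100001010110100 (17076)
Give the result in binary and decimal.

Mask = 1 << 8 = 000000100000000
Bit 8 of A is 0; XOR with the mask flips it to 1.
  100001010110100
^ 000000100000000
-----------------
  100001110110100

Answer: 100001110110100 (17332)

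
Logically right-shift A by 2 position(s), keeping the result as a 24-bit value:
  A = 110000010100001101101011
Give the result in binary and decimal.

Logical shift right by 2: drop the bottom 2 bit(s), prepend 2 zero(s) on the left.
  110000010100001101101011  ->  keep [1100000101000011011010], discard [11], prepend 00
= 001100000101000011011010

Answer: 001100000101000011011010 (3166426)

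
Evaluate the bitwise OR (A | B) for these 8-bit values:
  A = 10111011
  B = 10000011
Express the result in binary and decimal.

Apply | to each column (1 where either bit is 1):
  10111011
| 10000011
----------
  10111011

Answer: 10111011 (187)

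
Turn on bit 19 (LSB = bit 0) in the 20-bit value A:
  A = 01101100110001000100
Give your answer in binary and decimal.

Mask = 1 << 19 = 10000000000000000000
Bit 19 of A is 0, so OR-ing with the mask flips it to 1.
  01101100110001000100
| 10000000000000000000
----------------------
  11101100110001000100

Answer: 11101100110001000100 (969796)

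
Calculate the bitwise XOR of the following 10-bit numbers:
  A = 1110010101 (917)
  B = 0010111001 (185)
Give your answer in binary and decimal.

Apply ^ to each column (1 where bits differ):
  1110010101
^ 0010111001
------------
  1100101100

Answer: 1100101100 (812)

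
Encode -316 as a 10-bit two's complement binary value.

1. Binary of +316:  0100111100
2. Invert bits:     1011000011
3. Add 1:           1011000100

Answer: 1011000100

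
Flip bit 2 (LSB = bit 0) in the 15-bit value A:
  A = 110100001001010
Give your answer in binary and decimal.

Mask = 1 << 2 = 000000000000100
Bit 2 of A is 0; XOR with the mask flips it to 1.
  110100001001010
^ 000000000000100
-----------------
  110100001001110

Answer: 110100001001110 (26702)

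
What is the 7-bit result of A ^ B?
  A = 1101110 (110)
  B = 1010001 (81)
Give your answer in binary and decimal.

Apply ^ to each column (1 where bits differ):
  1101110
^ 1010001
---------
  0111111

Answer: 0111111 (63)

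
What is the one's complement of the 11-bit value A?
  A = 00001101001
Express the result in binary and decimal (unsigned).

Flip each bit (0->1, 1->0):
  00001101001
  11110010110

Answer: 11110010110 (1942)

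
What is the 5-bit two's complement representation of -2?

1. Binary of +2:  00010
2. Invert bits:     11101
3. Add 1:           11110

Answer: 11110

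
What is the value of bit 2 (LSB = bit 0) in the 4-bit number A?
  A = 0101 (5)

Bit 2 is the 3rd from the right.
  0101
   ^
That bit is 1.

Answer: 1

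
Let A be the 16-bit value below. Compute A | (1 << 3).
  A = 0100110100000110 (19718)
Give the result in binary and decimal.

Mask = 1 << 3 = 0000000000001000
Bit 3 of A is 0, so OR-ing with the mask flips it to 1.
  0100110100000110
| 0000000000001000
------------------
  0100110100001110

Answer: 0100110100001110 (19726)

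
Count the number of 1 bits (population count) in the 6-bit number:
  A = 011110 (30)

011110
1-bits at positions (from bit 0 = LSB): 1, 2, 3, 4
Count = 4

Answer: 4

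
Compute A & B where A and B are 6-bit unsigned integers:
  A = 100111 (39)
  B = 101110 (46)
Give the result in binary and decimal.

Apply & to each column (1 only where both bits are 1):
  100111
& 101110
--------
  100110

Answer: 100110 (38)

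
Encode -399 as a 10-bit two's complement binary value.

1. Binary of +399:  0110001111
2. Invert bits:     1001110000
3. Add 1:           1001110001

Answer: 1001110001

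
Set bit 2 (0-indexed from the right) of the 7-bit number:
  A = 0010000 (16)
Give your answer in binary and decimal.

Mask = 1 << 2 = 0000100
Bit 2 of A is 0, so OR-ing with the mask flips it to 1.
  0010000
| 0000100
---------
  0010100

Answer: 0010100 (20)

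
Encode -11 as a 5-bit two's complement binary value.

1. Binary of +11:  01011
2. Invert bits:     10100
3. Add 1:           10101

Answer: 10101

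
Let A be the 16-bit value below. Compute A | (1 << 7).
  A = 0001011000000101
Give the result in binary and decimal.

Mask = 1 << 7 = 0000000010000000
Bit 7 of A is 0, so OR-ing with the mask flips it to 1.
  0001011000000101
| 0000000010000000
------------------
  0001011010000101

Answer: 0001011010000101 (5765)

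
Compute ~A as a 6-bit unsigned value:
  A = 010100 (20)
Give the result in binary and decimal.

Flip each bit (0->1, 1->0):
  010100
  101011

Answer: 101011 (43)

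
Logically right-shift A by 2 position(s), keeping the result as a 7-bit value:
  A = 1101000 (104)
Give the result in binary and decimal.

Logical shift right by 2: drop the bottom 2 bit(s), prepend 2 zero(s) on the left.
  1101000  ->  keep [11010], discard [00], prepend 00
= 0011010

Answer: 0011010 (26)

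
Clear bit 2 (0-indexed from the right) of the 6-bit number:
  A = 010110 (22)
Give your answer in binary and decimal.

Mask = ~(1 << 2) = 111011
Bit 2 of A is 1, so AND-ing with the mask clears it to 0.
  010110
& 111011
--------
  010010

Answer: 010010 (18)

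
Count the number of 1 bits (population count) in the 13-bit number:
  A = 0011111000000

0011111000000
1-bits at positions (from bit 0 = LSB): 6, 7, 8, 9, 10
Count = 5

Answer: 5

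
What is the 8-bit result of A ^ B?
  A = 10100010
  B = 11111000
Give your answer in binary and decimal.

Apply ^ to each column (1 where bits differ):
  10100010
^ 11111000
----------
  01011010

Answer: 01011010 (90)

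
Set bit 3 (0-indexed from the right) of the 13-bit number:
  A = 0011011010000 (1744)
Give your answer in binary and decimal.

Mask = 1 << 3 = 0000000001000
Bit 3 of A is 0, so OR-ing with the mask flips it to 1.
  0011011010000
| 0000000001000
---------------
  0011011011000

Answer: 0011011011000 (1752)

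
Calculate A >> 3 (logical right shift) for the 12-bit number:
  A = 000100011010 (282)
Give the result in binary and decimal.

Logical shift right by 3: drop the bottom 3 bit(s), prepend 3 zero(s) on the left.
  000100011010  ->  keep [000100011], discard [010], prepend 000
= 000000100011

Answer: 000000100011 (35)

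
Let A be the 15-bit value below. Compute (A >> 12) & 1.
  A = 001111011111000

Bit 12 is the 13th from the right.
  001111011111000
    ^
That bit is 1.

Answer: 1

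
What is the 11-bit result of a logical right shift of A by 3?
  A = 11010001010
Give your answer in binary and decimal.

Logical shift right by 3: drop the bottom 3 bit(s), prepend 3 zero(s) on the left.
  11010001010  ->  keep [11010001], discard [010], prepend 000
= 00011010001

Answer: 00011010001 (209)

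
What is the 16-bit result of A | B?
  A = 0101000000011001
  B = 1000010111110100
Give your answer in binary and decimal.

Apply | to each column (1 where either bit is 1):
  0101000000011001
| 1000010111110100
------------------
  1101010111111101

Answer: 1101010111111101 (54781)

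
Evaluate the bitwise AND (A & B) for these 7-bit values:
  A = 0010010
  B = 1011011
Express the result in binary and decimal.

Apply & to each column (1 only where both bits are 1):
  0010010
& 1011011
---------
  0010010

Answer: 0010010 (18)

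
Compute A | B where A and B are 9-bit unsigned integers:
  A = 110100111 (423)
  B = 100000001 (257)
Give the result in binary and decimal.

Apply | to each column (1 where either bit is 1):
  110100111
| 100000001
-----------
  110100111

Answer: 110100111 (423)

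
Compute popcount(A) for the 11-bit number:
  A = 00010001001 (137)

00010001001
1-bits at positions (from bit 0 = LSB): 0, 3, 7
Count = 3

Answer: 3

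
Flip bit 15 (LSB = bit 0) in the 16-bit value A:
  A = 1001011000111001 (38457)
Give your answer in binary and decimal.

Mask = 1 << 15 = 1000000000000000
Bit 15 of A is 1; XOR with the mask flips it to 0.
  1001011000111001
^ 1000000000000000
------------------
  0001011000111001

Answer: 0001011000111001 (5689)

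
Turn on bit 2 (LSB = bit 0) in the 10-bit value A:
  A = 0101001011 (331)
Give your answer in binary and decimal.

Mask = 1 << 2 = 0000000100
Bit 2 of A is 0, so OR-ing with the mask flips it to 1.
  0101001011
| 0000000100
------------
  0101001111

Answer: 0101001111 (335)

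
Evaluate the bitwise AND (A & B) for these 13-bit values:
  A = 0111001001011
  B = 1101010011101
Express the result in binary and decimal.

Apply & to each column (1 only where both bits are 1):
  0111001001011
& 1101010011101
---------------
  0101000001001

Answer: 0101000001001 (2569)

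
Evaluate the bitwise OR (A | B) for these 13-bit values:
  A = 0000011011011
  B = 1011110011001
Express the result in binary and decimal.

Apply | to each column (1 where either bit is 1):
  0000011011011
| 1011110011001
---------------
  1011111011011

Answer: 1011111011011 (6107)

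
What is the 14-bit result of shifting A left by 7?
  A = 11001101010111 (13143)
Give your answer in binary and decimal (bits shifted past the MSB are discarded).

Shift left by 7: drop the top 7 bit(s), append 7 zero(s) on the right.
  11001101010111  ->  discard [1100110], keep [1010111], append 0000000
= 10101110000000

Answer: 10101110000000 (11136)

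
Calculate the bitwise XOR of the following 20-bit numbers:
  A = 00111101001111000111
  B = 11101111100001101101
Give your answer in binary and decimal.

Apply ^ to each column (1 where bits differ):
  00111101001111000111
^ 11101111100001101101
----------------------
  11010010101110101010

Answer: 11010010101110101010 (863146)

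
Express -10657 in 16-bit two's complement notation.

1. Binary of +10657:  0010100110100001
2. Invert bits:     1101011001011110
3. Add 1:           1101011001011111

Answer: 1101011001011111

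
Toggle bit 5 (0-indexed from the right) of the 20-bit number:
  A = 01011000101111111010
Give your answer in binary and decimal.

Mask = 1 << 5 = 00000000000000100000
Bit 5 of A is 1; XOR with the mask flips it to 0.
  01011000101111111010
^ 00000000000000100000
----------------------
  01011000101111011010

Answer: 01011000101111011010 (363482)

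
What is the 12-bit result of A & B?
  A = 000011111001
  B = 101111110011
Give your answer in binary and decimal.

Apply & to each column (1 only where both bits are 1):
  000011111001
& 101111110011
--------------
  000011110001

Answer: 000011110001 (241)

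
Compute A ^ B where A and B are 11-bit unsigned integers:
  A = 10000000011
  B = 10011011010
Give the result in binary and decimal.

Apply ^ to each column (1 where bits differ):
  10000000011
^ 10011011010
-------------
  00011011001

Answer: 00011011001 (217)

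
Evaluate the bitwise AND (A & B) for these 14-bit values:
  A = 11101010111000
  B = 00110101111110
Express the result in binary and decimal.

Apply & to each column (1 only where both bits are 1):
  11101010111000
& 00110101111110
----------------
  00100000111000

Answer: 00100000111000 (2104)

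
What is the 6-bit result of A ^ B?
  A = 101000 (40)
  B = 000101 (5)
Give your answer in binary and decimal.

Apply ^ to each column (1 where bits differ):
  101000
^ 000101
--------
  101101

Answer: 101101 (45)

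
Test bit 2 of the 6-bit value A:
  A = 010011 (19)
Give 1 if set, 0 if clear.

Bit 2 is the 3rd from the right.
  010011
     ^
That bit is 0.

Answer: 0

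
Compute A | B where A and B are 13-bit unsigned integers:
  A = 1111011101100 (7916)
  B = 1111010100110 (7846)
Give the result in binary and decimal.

Apply | to each column (1 where either bit is 1):
  1111011101100
| 1111010100110
---------------
  1111011101110

Answer: 1111011101110 (7918)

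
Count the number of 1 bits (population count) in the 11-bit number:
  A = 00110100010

00110100010
1-bits at positions (from bit 0 = LSB): 1, 5, 7, 8
Count = 4

Answer: 4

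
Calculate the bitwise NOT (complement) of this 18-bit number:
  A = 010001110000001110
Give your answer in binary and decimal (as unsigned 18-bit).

Flip each bit (0->1, 1->0):
  010001110000001110
  101110001111110001

Answer: 101110001111110001 (189425)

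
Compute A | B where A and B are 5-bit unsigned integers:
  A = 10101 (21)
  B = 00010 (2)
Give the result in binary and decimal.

Apply | to each column (1 where either bit is 1):
  10101
| 00010
-------
  10111

Answer: 10111 (23)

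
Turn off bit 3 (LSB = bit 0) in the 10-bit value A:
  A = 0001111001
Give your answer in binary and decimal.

Mask = ~(1 << 3) = 1111110111
Bit 3 of A is 1, so AND-ing with the mask clears it to 0.
  0001111001
& 1111110111
------------
  0001110001

Answer: 0001110001 (113)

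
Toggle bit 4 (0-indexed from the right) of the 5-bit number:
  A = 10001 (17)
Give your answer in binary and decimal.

Mask = 1 << 4 = 10000
Bit 4 of A is 1; XOR with the mask flips it to 0.
  10001
^ 10000
-------
  00001

Answer: 00001 (1)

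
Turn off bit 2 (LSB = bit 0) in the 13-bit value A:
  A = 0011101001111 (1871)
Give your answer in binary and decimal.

Mask = ~(1 << 2) = 1111111111011
Bit 2 of A is 1, so AND-ing with the mask clears it to 0.
  0011101001111
& 1111111111011
---------------
  0011101001011

Answer: 0011101001011 (1867)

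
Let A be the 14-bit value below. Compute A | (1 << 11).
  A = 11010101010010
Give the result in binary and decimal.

Mask = 1 << 11 = 00100000000000
Bit 11 of A is 0, so OR-ing with the mask flips it to 1.
  11010101010010
| 00100000000000
----------------
  11110101010010

Answer: 11110101010010 (15698)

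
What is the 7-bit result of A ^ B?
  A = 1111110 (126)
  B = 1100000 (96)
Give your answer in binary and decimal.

Apply ^ to each column (1 where bits differ):
  1111110
^ 1100000
---------
  0011110

Answer: 0011110 (30)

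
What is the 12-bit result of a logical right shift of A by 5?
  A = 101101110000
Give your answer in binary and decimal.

Logical shift right by 5: drop the bottom 5 bit(s), prepend 5 zero(s) on the left.
  101101110000  ->  keep [1011011], discard [10000], prepend 00000
= 000001011011

Answer: 000001011011 (91)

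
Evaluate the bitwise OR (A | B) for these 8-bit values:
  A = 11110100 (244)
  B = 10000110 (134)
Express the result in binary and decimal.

Apply | to each column (1 where either bit is 1):
  11110100
| 10000110
----------
  11110110

Answer: 11110110 (246)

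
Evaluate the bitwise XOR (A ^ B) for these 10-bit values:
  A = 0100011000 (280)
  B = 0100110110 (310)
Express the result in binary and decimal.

Apply ^ to each column (1 where bits differ):
  0100011000
^ 0100110110
------------
  0000101110

Answer: 0000101110 (46)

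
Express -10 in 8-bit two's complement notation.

1. Binary of +10:  00001010
2. Invert bits:     11110101
3. Add 1:           11110110

Answer: 11110110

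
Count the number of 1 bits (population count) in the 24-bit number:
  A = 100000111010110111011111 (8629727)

100000111010110111011111
1-bits at positions (from bit 0 = LSB): 0, 1, 2, 3, 4, 6, 7, 8, 10, 11, 13, 15, 16, 17, 23
Count = 15

Answer: 15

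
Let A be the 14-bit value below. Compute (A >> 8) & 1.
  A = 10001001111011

Bit 8 is the 9th from the right.
  10001001111011
       ^
That bit is 0.

Answer: 0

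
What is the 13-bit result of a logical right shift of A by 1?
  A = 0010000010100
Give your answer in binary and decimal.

Logical shift right by 1: drop the bottom 1 bit(s), prepend 1 zero(s) on the left.
  0010000010100  ->  keep [001000001010], discard [0], prepend 0
= 0001000001010

Answer: 0001000001010 (522)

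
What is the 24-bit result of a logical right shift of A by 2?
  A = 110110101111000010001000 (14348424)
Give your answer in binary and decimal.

Logical shift right by 2: drop the bottom 2 bit(s), prepend 2 zero(s) on the left.
  110110101111000010001000  ->  keep [1101101011110000100010], discard [00], prepend 00
= 001101101011110000100010

Answer: 001101101011110000100010 (3587106)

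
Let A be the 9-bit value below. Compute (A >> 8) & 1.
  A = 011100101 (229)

Bit 8 is the 9th from the right.
  011100101
  ^
That bit is 0.

Answer: 0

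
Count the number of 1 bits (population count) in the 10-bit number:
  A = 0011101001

0011101001
1-bits at positions (from bit 0 = LSB): 0, 3, 5, 6, 7
Count = 5

Answer: 5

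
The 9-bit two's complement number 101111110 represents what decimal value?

MSB is 1, so the value is negative. Find the magnitude:
1. Invert bits:  010000001
2. Add 1:        010000010  = 130
3. Apply sign:   -130

Answer: -130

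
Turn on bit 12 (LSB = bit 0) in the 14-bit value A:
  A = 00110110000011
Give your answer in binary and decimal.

Mask = 1 << 12 = 01000000000000
Bit 12 of A is 0, so OR-ing with the mask flips it to 1.
  00110110000011
| 01000000000000
----------------
  01110110000011

Answer: 01110110000011 (7555)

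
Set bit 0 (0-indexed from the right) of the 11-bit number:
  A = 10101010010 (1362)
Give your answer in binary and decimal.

Mask = 1 << 0 = 00000000001
Bit 0 of A is 0, so OR-ing with the mask flips it to 1.
  10101010010
| 00000000001
-------------
  10101010011

Answer: 10101010011 (1363)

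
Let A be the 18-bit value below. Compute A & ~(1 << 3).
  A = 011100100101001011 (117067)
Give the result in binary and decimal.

Mask = ~(1 << 3) = 111111111111110111
Bit 3 of A is 1, so AND-ing with the mask clears it to 0.
  011100100101001011
& 111111111111110111
--------------------
  011100100101000011

Answer: 011100100101000011 (117059)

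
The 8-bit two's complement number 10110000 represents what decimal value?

MSB is 1, so the value is negative. Find the magnitude:
1. Invert bits:  01001111
2. Add 1:        01010000  = 80
3. Apply sign:   -80

Answer: -80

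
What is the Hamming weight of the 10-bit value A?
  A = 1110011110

1110011110
1-bits at positions (from bit 0 = LSB): 1, 2, 3, 4, 7, 8, 9
Count = 7

Answer: 7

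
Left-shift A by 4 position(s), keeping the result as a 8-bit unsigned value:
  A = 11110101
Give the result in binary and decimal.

Shift left by 4: drop the top 4 bit(s), append 4 zero(s) on the right.
  11110101  ->  discard [1111], keep [0101], append 0000
= 01010000

Answer: 01010000 (80)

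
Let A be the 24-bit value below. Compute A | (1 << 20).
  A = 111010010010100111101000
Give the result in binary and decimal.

Mask = 1 << 20 = 000100000000000000000000
Bit 20 of A is 0, so OR-ing with the mask flips it to 1.
  111010010010100111101000
| 000100000000000000000000
--------------------------
  111110010010100111101000

Answer: 111110010010100111101000 (16329192)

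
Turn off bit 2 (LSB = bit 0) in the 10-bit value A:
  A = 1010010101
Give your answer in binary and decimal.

Mask = ~(1 << 2) = 1111111011
Bit 2 of A is 1, so AND-ing with the mask clears it to 0.
  1010010101
& 1111111011
------------
  1010010001

Answer: 1010010001 (657)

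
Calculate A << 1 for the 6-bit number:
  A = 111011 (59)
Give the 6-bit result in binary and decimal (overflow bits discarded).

Shift left by 1: drop the top 1 bit(s), append 1 zero(s) on the right.
  111011  ->  discard [1], keep [11011], append 0
= 110110

Answer: 110110 (54)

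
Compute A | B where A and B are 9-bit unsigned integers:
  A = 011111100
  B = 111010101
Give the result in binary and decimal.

Apply | to each column (1 where either bit is 1):
  011111100
| 111010101
-----------
  111111101

Answer: 111111101 (509)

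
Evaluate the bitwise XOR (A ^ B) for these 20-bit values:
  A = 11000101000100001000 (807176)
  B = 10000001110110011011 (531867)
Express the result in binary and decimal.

Apply ^ to each column (1 where bits differ):
  11000101000100001000
^ 10000001110110011011
----------------------
  01000100110010010011

Answer: 01000100110010010011 (281747)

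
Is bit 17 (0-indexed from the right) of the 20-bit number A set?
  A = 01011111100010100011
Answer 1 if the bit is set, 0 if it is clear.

Bit 17 is the 18th from the right.
  01011111100010100011
    ^
That bit is 0.

Answer: 0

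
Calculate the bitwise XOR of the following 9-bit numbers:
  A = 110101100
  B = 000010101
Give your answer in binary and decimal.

Apply ^ to each column (1 where bits differ):
  110101100
^ 000010101
-----------
  110111001

Answer: 110111001 (441)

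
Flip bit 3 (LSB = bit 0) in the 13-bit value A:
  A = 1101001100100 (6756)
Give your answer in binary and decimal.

Mask = 1 << 3 = 0000000001000
Bit 3 of A is 0; XOR with the mask flips it to 1.
  1101001100100
^ 0000000001000
---------------
  1101001101100

Answer: 1101001101100 (6764)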